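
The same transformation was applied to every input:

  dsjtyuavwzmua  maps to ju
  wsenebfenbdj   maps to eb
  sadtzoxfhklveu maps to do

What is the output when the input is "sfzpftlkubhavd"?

zt

The transformation: keep one character in every 3, starting at position 3 (positions 3rd, 6th, 9th, ...), then delete the last 2 characters.
For "sfzpftlkubhavd", step one produces "ztua"; step two turns that into "zt".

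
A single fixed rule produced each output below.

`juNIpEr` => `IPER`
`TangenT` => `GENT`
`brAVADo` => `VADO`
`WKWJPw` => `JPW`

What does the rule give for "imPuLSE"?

Rule — delete the first 3 characters, then convert every letter to uppercase.
On "imPuLSE": the first step gives "uLSE", and the second then gives "ULSE".

ULSE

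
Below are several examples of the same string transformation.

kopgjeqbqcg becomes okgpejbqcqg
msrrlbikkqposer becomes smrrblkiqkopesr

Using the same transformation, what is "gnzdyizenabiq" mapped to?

ngdziyezanibq

Each output is the input with this applied: swap each adjacent pair of characters (1↔2, 3↔4, ...).
For "gnzdyizenabiq" the result is "ngdziyezanibq".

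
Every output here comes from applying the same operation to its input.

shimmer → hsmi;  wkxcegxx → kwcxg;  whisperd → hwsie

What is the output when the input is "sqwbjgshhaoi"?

qsbwgjhsa

The rule is to swap each adjacent pair of characters (1↔2, 3↔4, ...), then delete the last 3 characters.
For "sqwbjgshhaoi" the result is "qsbwgjhsa".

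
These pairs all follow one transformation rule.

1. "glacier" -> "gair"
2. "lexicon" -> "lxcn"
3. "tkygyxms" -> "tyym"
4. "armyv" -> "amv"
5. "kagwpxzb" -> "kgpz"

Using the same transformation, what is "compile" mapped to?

cmie

The rule is to keep every other character starting from the first (positions 1st, 3rd, 5th, ...).
So "compile" becomes "cmie".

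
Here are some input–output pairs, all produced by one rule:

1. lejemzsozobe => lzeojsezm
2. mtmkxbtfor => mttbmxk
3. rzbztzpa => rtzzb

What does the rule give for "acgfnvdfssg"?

afcdgvfn

What's happening: delete the last 3 characters, then take characters alternately from the front and the back (1st, last, 2nd, 2nd-last, ...).
Doing the same to "acgfnvdfssg": "afcdgvfn".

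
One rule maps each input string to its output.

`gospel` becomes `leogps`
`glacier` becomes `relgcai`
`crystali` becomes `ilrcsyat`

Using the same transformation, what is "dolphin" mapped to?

niodplh

Looking at the pairs, the operation is to move the last 2 characters to the front (rotate right by 2), then swap each adjacent pair of characters (1↔2, 3↔4, ...).
On "dolphin": the first step gives "indolph", and the second then gives "niodplh".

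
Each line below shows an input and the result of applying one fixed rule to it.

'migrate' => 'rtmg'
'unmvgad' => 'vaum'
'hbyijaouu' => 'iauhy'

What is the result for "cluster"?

secu

In each case the input is transformed by: move the first 3 characters to the end (rotate left by 3), then keep every other character starting from the first (positions 1st, 3rd, 5th, ...).
Applying that to "cluster" gives "secu".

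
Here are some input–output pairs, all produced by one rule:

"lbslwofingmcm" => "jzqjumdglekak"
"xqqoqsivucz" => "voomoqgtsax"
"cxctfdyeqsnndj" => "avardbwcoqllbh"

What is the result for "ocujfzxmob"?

mashdxvkmz

Each output is the input with this applied: shift every letter 2 places backward in the alphabet (wrapping around).
On "ocujfzxmob" that produces "mashdxvkmz".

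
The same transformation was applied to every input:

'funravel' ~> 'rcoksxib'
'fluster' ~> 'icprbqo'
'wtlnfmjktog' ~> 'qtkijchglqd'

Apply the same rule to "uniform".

The pattern: swap each adjacent pair of characters (1↔2, 3↔4, ...), then shift every letter 3 places backward in the alphabet (wrapping around).
Doing the same to "uniform": "krcfolj".

krcfolj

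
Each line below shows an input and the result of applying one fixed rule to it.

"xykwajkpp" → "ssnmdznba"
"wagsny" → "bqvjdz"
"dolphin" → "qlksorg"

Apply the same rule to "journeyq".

tbhquxrm

The transformation: reverse the string, then shift every letter 3 places forward in the alphabet (wrapping around).
"journeyq" → "tbhquxrm".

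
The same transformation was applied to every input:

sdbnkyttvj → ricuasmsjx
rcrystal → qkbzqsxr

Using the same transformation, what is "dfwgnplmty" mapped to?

The rule is to shift every letter 1 place backward in the alphabet (wrapping around), then take characters alternately from the front and the back (1st, last, 2nd, 2nd-last, ...).
Applying both steps to "dfwgnplmty": "cevfmoklsx", then "cxesvlfkmo".
(Check on "rcrystal": → "qbqxrszk" → "qkbzqsxr" ✓)

cxesvlfkmo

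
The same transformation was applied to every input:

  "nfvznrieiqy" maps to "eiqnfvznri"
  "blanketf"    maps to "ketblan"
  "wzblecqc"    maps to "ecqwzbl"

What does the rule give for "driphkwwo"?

The transformation: delete the last character, then move the last 3 characters to the front (rotate right by 3).
Working it through for "driphkwwo": intermediate "driphkww", final "kwwdriph".
(Check on "wzblecqc": → "wzblecq" → "ecqwzbl" ✓)

kwwdriph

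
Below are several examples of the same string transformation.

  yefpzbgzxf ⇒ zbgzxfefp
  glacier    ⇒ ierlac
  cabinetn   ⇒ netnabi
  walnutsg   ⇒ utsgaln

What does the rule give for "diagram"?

Each output is the input with this applied: delete the first character, then move the first 3 characters to the end (rotate left by 3).
For "diagram", step one produces "iagram"; step two turns that into "ramiag".

ramiag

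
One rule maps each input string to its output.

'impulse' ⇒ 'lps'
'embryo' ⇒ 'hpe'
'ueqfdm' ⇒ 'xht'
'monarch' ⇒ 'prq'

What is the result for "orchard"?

ruf

The transformation: shift every letter 3 places forward in the alphabet (wrapping around), then keep only the first 3 characters.
"orchard" → "ruf".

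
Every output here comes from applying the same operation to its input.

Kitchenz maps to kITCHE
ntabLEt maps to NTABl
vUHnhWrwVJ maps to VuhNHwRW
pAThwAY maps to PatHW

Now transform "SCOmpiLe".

scoMPI

In each case the input is transformed by: delete the last 2 characters, then flip the case of every letter.
So "SCOmpiLe" becomes "scoMPI".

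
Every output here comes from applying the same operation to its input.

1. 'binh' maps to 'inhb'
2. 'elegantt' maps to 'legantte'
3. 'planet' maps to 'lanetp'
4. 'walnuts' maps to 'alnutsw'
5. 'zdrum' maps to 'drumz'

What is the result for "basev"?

asevb

Looking at the pairs, the operation is to move the first character to the end.
"basev" → "asevb".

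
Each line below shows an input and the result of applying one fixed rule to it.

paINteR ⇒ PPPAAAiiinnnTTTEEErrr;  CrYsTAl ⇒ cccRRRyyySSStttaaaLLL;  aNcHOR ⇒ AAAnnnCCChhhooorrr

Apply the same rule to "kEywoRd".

Each output is the input with this applied: repeat every character 3 times, then flip the case of every letter.
Applying both steps to "kEywoRd": "kkkEEEyyywwwoooRRRddd", then "KKKeeeYYYWWWOOOrrrDDD".
(Check on "paINteR": → "pppaaaIIINNNttteeeRRR" → "PPPAAAiiinnnTTTEEErrr" ✓)

KKKeeeYYYWWWOOOrrrDDD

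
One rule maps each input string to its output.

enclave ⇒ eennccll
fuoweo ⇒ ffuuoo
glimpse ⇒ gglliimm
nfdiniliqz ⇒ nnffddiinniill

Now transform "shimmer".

In each case the input is transformed by: delete the last 3 characters, then double every character.
"shimmer" → "shim" → "sshhiimm".

sshhiimm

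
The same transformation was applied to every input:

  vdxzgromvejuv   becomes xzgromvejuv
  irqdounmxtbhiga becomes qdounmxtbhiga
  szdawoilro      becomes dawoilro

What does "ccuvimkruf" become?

What's happening: delete the first 2 characters.
"ccuvimkruf" → "uvimkruf".

uvimkruf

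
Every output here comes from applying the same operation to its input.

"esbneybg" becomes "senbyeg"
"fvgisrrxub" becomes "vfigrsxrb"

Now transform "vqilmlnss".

qvlilmsn

The transformation: swap each adjacent pair of characters (1↔2, 3↔4, ...), then delete the last character.
Starting from "vqilmlnss": after the first operation, "qvlilmsns"; after the second, "qvlilmsn".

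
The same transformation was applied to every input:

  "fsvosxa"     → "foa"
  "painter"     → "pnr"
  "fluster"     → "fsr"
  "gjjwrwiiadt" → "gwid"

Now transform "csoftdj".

Each output is the input with this applied: keep one character in every 3, starting at position 1 (positions 1st, 4th, 7th, ...).
For "csoftdj" the result is "cfj".

cfj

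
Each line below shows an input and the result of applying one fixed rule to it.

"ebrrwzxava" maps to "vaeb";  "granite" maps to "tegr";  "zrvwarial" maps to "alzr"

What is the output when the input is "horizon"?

onho

What's happening: move the first 2 characters to the end (rotate left by 2), then keep only the last 4 characters.
Starting from "horizon": after the first operation, "rizonho"; after the second, "onho".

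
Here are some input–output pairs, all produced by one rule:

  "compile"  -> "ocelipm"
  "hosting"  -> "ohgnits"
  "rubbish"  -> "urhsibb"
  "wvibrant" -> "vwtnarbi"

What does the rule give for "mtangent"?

The transformation: reverse the string, then move the last 2 characters to the front (rotate right by 2).
"mtangent" → "tnegnatm" → "tmtnegna".

tmtnegna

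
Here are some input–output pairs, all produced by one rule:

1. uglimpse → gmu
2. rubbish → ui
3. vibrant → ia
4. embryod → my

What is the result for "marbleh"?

al

In each case the input is transformed by: swap the first and last characters, then keep one character in every 3, starting at position 2 (positions 2nd, 5th, 8th, ...).
On "marbleh": the first step gives "harblem", and the second then gives "al".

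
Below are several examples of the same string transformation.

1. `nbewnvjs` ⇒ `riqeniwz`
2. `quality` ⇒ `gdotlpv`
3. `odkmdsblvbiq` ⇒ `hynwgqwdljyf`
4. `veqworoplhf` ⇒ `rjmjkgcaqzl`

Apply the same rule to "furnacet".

ivxzoapm

The rule is to move the first 3 characters to the end (rotate left by 3), then shift every letter 5 places backward in the alphabet (wrapping around).
Starting from "furnacet": after the first operation, "nacetfur"; after the second, "ivxzoapm".
(Check on "odkmdsblvbiq": → "mdsblvbiqodk" → "hynwgqwdljyf" ✓)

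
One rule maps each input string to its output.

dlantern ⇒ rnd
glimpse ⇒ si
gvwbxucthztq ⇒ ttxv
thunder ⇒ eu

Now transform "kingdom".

What's happening: reverse the string, then keep one character in every 3, starting at position 2 (positions 2nd, 5th, 8th, ...).
For "kingdom", step one produces "modgnik"; step two turns that into "on".

on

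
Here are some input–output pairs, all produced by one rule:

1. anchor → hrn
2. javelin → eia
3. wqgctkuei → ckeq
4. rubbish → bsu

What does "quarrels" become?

resu

The rule is to keep every other character starting from the second (positions 2nd, 4th, 6th, ...), then move the first character to the end.
For "quarrels", step one produces "ures"; step two turns that into "resu".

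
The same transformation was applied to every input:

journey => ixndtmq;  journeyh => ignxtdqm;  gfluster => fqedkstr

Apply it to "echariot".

dsbnghzq

In each case the input is transformed by: shift every letter 1 place backward in the alphabet (wrapping around), then take characters alternately from the front and the back (1st, last, 2nd, 2nd-last, ...).
Starting from "echariot": after the first operation, "dbgzqhns"; after the second, "dsbnghzq".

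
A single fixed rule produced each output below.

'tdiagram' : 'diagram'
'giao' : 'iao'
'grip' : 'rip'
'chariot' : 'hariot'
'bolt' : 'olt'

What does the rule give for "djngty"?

jngty

In each case the input is transformed by: delete the first character.
Doing the same to "djngty": "jngty".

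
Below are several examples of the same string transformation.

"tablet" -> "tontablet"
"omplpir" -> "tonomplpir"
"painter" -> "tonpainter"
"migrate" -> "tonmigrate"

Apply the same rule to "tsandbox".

tontsandbox

Looking at the pairs, the operation is to prepend "ton".
So "tsandbox" becomes "tontsandbox".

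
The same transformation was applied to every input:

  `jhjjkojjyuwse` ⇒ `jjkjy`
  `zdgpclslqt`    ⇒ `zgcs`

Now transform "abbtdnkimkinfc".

Rule — delete the last 3 characters, then keep every other character starting from the first (positions 1st, 3rd, 5th, ...).
On "abbtdnkimkinfc": the first step gives "abbtdnkimki", and the second then gives "abdkmi".

abdkmi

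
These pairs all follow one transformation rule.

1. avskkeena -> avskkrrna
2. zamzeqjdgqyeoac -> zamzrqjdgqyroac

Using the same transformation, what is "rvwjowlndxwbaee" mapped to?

rvwjowlndxwbarr

Rule — replace every "e" with "r".
Applying that to "rvwjowlndxwbaee" gives "rvwjowlndxwbarr".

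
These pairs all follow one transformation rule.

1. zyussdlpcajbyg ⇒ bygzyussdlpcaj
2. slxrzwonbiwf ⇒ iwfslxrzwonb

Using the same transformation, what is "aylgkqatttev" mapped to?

The pattern: move the last 3 characters to the front (rotate right by 3).
So "aylgkqatttev" becomes "tevaylgkqatt".

tevaylgkqatt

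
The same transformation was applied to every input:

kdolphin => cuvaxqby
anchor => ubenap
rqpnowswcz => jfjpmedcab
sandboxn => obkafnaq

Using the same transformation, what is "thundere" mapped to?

qrerguha

The transformation: swap the front and back halves of the string, then shift every letter 13 places forward in the alphabet (wrapping around) — i.e. ROT13.
"thundere" → "qrerguha".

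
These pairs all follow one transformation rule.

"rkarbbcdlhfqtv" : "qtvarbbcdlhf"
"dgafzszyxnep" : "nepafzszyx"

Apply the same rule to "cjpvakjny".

Rule — delete the first 2 characters, then move the last 3 characters to the front (rotate right by 3).
Working it through for "cjpvakjny": intermediate "pvakjny", final "jnypvak".

jnypvak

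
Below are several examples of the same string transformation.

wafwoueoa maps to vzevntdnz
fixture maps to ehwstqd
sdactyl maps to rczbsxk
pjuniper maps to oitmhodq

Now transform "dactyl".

czbsxk

The rule is to shift every letter 1 place backward in the alphabet (wrapping around).
So "dactyl" becomes "czbsxk".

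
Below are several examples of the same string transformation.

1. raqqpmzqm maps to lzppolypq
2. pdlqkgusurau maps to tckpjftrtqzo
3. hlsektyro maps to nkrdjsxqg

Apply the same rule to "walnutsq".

The rule is to shift every letter 1 place backward in the alphabet (wrapping around), then swap the first and last characters.
"walnutsq" → "vzkmtsrp" → "pzkmtsrv".

pzkmtsrv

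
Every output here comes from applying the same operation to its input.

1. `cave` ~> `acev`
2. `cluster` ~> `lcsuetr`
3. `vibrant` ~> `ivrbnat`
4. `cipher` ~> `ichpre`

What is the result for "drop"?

Each output is the input with this applied: swap each adjacent pair of characters (1↔2, 3↔4, ...).
For "drop" the result is "rdpo".

rdpo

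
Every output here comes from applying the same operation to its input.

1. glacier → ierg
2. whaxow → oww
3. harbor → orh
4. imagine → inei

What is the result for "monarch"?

rchm

Rule — move the first character to the end, then delete the first 3 characters.
"monarch" → "onarchm" → "rchm".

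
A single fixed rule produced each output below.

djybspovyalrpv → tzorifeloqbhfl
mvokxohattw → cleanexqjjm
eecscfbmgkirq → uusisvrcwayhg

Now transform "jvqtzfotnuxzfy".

The pattern: shift every letter 10 places backward in the alphabet (wrapping around).
So "jvqtzfotnuxzfy" becomes "zlgjpvejdknpvo".

zlgjpvejdknpvo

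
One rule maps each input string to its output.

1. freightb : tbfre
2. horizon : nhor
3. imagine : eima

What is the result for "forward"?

Rule — move the first 3 characters to the end (rotate left by 3), then delete the first 3 characters.
For "forward" the result is "dfor".

dfor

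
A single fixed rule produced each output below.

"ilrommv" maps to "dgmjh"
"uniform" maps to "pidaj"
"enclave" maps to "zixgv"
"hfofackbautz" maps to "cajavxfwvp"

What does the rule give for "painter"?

kvdio

In each case the input is transformed by: delete the last 2 characters, then shift every letter 5 places backward in the alphabet (wrapping around).
Working it through for "painter": intermediate "paint", final "kvdio".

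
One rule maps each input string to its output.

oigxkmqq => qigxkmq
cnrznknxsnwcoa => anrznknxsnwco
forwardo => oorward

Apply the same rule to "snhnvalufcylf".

fnhnvalufcyl

What's happening: swap the first and last characters, then delete the last character.
Working it through for "snhnvalufcylf": intermediate "fnhnvalufcyls", final "fnhnvalufcyl".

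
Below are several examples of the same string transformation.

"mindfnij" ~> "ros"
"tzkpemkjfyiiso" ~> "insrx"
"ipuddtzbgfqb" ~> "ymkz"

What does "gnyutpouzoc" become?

wcdl

The pattern: shift every letter 9 places forward in the alphabet (wrapping around), then keep one character in every 3, starting at position 2 (positions 2nd, 5th, 8th, ...).
Applying both steps to "gnyutpouzoc": "pwhdcyxdixl", then "wcdl".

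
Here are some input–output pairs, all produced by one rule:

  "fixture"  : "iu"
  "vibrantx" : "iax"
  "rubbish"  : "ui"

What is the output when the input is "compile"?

oi

In each case the input is transformed by: keep one character in every 3, starting at position 2 (positions 2nd, 5th, 8th, ...).
Applying that to "compile" gives "oi".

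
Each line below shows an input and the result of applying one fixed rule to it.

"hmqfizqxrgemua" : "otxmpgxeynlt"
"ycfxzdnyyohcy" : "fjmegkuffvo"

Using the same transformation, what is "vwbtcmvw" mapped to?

What's happening: shift every letter 7 places forward in the alphabet (wrapping around), then delete the last 2 characters.
On "vwbtcmvw": the first step gives "cdiajtcd", and the second then gives "cdiajt".

cdiajt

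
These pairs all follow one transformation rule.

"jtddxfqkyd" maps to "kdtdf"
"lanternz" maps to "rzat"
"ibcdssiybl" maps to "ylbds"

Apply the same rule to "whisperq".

eqhs

The pattern: move the last 3 characters to the front (rotate right by 3), then keep every other character starting from the first (positions 1st, 3rd, 5th, ...).
On "whisperq": the first step gives "erqwhisp", and the second then gives "eqhs".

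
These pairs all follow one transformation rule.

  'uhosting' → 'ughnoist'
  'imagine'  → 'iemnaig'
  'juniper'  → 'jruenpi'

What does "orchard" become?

odrrcah

Rule — take characters alternately from the front and the back (1st, last, 2nd, 2nd-last, ...).
Doing the same to "orchard": "odrrcah".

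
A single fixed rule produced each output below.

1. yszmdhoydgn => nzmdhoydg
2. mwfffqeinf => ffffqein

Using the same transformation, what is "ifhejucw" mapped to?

whejuc

The transformation: delete the first 2 characters, then move the last character to the front.
"ifhejucw" → "hejucw" → "whejuc".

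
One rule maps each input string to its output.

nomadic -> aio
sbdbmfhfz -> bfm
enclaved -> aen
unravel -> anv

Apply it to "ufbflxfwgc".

bflx

What's happening: sort the characters into alphabetical order, then keep one character in every 3, starting at position 1 (positions 1st, 4th, 7th, ...).
Applying both steps to "ufbflxfwgc": "bcfffgluwx", then "bflx".
(Check on "nomadic": → "acdimno" → "aio" ✓)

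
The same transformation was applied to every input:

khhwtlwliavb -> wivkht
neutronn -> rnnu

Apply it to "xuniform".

The pattern: swap the front and back halves of the string, then keep every other character starting from the first (positions 1st, 3rd, 5th, ...).
Applying both steps to "xuniform": "formxuni", then "frxn".

frxn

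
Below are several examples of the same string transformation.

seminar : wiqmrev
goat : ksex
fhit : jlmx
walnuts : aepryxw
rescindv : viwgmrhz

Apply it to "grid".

kvmh

The transformation: shift every letter 4 places forward in the alphabet (wrapping around).
Doing the same to "grid": "kvmh".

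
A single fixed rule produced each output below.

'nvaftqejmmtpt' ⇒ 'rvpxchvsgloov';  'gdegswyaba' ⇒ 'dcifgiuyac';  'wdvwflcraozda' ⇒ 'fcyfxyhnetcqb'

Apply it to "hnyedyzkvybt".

The rule is to move the last 2 characters to the front (rotate right by 2), then shift every letter 2 places forward in the alphabet (wrapping around).
For "hnyedyzkvybt", step one produces "bthnyedyzkvy"; step two turns that into "dvjpagfabmxa".

dvjpagfabmxa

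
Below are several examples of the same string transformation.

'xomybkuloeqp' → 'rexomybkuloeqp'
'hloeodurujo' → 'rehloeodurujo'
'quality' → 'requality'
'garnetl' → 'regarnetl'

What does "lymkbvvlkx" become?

Looking at the pairs, the operation is to prepend "re".
Doing the same to "lymkbvvlkx": "relymkbvvlkx".

relymkbvvlkx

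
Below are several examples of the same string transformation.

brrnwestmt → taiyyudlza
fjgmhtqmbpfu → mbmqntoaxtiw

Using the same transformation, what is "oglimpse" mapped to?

Each output is the input with this applied: shift every letter 7 places forward in the alphabet (wrapping around), then move the last 2 characters to the front (rotate right by 2).
Starting from "oglimpse": after the first operation, "vnsptwzl"; after the second, "zlvnsptw".

zlvnsptw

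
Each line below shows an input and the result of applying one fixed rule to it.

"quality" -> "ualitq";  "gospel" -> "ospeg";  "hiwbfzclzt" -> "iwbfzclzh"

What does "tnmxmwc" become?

nmxmwt

Rule — delete the last character, then move the first character to the end.
"tnmxmwc" → "tnmxmw" → "nmxmwt".
(Check on "quality": → "qualit" → "ualitq" ✓)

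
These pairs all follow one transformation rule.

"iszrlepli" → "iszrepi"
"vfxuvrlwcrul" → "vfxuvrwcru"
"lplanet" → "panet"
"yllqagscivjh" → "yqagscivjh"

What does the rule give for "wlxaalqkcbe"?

Looking at the pairs, the operation is to remove every "l".
On "wlxaalqkcbe" that produces "wxaaqkcbe".

wxaaqkcbe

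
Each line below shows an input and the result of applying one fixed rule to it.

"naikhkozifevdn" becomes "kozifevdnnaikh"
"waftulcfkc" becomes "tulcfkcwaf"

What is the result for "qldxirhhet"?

xirhhetqld

What's happening: move the last 2 characters to the front (rotate right by 2), then swap the front and back halves of the string.
Doing the same to "qldxirhhet": "xirhhetqld".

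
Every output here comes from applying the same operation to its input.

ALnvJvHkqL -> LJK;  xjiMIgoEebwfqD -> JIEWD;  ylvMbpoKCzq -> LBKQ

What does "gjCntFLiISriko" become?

The rule is to keep one character in every 3, starting at position 2 (positions 2nd, 5th, 8th, ...), then convert every letter to uppercase.
"gjCntFLiISriko" → "jtiro" → "JTIRO".

JTIRO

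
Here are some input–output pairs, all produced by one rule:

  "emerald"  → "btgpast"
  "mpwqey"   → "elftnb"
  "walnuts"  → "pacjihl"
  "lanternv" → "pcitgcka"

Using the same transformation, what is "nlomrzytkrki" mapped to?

Rule — move the first character to the end, then shift every letter 11 places backward in the alphabet (wrapping around).
On "nlomrzytkrki" that produces "adbgonizgzxc".
(Check on "lanternv": → "anternvl" → "pcitgcka" ✓)

adbgonizgzxc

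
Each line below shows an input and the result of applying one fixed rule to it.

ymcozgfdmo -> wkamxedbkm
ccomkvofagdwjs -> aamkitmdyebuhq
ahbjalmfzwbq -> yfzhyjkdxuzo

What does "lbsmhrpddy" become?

The rule is to shift every letter 2 places backward in the alphabet (wrapping around).
Applying that to "lbsmhrpddy" gives "jzqkfpnbbw".

jzqkfpnbbw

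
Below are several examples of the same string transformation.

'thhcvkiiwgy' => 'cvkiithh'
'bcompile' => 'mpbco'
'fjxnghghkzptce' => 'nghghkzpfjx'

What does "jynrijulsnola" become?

Rule — delete the last 3 characters, then move the first 3 characters to the end (rotate left by 3).
On "jynrijulsnola": the first step gives "jynrijulsn", and the second then gives "rijulsnjyn".

rijulsnjyn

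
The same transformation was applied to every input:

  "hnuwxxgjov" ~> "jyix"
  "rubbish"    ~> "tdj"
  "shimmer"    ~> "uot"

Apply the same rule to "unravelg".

In each case the input is transformed by: keep one character in every 3, starting at position 1 (positions 1st, 4th, 7th, ...), then shift every letter 2 places forward in the alphabet (wrapping around).
Working it through for "unravelg": intermediate "ual", final "wcn".

wcn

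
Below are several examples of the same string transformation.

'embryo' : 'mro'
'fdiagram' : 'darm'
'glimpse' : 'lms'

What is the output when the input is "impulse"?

The transformation: keep every other character starting from the second (positions 2nd, 4th, 6th, ...).
"impulse" → "mus".

mus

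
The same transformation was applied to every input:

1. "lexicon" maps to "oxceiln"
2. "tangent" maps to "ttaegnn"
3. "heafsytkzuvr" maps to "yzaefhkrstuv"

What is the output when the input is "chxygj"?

The rule is to sort the characters into alphabetical order, then move the last 2 characters to the front (rotate right by 2).
On "chxygj": the first step gives "cghjxy", and the second then gives "xycghj".
(Check on "lexicon": → "ceilnox" → "oxceiln" ✓)

xycghj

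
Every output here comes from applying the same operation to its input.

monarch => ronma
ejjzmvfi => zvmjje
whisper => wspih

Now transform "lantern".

tnlea

Each output is the input with this applied: delete the last 2 characters, then sort the characters into reverse alphabetical order.
Applying that to "lantern" gives "tnlea".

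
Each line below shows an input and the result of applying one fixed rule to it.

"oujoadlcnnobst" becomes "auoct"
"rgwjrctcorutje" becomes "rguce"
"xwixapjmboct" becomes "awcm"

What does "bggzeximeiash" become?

The pattern: keep one character in every 3, starting at position 2 (positions 2nd, 5th, 8th, ...), then swap each adjacent pair of characters (1↔2, 3↔4, ...).
Working it through for "bggzeximeiash": intermediate "gema", final "egam".
(Check on "rgwjrctcorutje": → "grcue" → "rguce" ✓)

egam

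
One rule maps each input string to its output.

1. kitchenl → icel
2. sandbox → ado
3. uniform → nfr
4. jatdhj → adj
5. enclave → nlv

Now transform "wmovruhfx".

In each case the input is transformed by: keep every other character starting from the second (positions 2nd, 4th, 6th, ...).
So "wmovruhfx" becomes "mvuf".

mvuf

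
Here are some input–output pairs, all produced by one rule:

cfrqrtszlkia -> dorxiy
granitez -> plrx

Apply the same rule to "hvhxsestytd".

In each case the input is transformed by: shift every letter 2 places backward in the alphabet (wrapping around), then keep every other character starting from the second (positions 2nd, 4th, 6th, ...).
Working it through for "hvhxsestytd": intermediate "ftfvqcqrwrb", final "tvcrr".

tvcrr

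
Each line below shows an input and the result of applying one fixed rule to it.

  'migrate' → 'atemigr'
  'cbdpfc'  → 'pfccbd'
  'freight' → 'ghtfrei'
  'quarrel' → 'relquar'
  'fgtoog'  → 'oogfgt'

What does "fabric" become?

Rule — move the last 3 characters to the front (rotate right by 3).
So "fabric" becomes "ricfab".

ricfab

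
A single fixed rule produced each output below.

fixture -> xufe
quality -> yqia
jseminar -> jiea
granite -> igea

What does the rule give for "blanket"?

tkba

The pattern: keep every other character starting from the first (positions 1st, 3rd, 5th, ...), then sort the characters into reverse alphabetical order.
On "blanket": the first step gives "bakt", and the second then gives "tkba".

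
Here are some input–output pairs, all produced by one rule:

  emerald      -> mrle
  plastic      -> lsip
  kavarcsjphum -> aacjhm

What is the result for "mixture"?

In each case the input is transformed by: move the first character to the end, then keep every other character starting from the first (positions 1st, 3rd, 5th, ...).
On "mixture": the first step gives "ixturem", and the second then gives "itrm".

itrm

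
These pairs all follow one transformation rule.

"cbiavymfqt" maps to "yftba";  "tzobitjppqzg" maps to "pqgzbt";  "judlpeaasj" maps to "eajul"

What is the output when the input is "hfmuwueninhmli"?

nmifuun

Each output is the input with this applied: keep every other character starting from the second (positions 2nd, 4th, 6th, ...), then move the last 3 characters to the front (rotate right by 3).
"hfmuwueninhmli" → "fuunnmi" → "nmifuun".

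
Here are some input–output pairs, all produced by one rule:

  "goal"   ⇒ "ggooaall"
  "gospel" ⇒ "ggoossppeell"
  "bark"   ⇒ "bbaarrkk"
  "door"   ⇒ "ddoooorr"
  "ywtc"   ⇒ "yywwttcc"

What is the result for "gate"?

ggaattee

Rule — double every character.
For "gate" the result is "ggaattee".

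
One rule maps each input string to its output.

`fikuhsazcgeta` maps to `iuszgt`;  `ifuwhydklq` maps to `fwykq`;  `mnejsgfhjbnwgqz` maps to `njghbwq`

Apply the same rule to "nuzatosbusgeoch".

uaobsec

Each output is the input with this applied: keep every other character starting from the second (positions 2nd, 4th, 6th, ...).
Doing the same to "nuzatosbusgeoch": "uaobsec".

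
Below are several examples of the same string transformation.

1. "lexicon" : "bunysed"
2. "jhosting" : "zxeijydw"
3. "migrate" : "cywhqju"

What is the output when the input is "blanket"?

Each output is the input with this applied: shift every letter 10 places backward in the alphabet (wrapping around).
On "blanket" that produces "rbqdauj".

rbqdauj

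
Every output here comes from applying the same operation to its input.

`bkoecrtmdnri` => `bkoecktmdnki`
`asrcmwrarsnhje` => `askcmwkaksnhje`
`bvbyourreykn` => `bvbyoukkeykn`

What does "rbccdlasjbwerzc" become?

kbccdlasjbwekzc

The rule is to replace every "r" with "k".
For "rbccdlasjbwerzc" the result is "kbccdlasjbwekzc".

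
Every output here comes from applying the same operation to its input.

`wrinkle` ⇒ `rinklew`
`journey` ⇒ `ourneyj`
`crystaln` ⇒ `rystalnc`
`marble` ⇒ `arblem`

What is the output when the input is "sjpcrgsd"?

jpcrgsds

The transformation: move the first character to the end.
On "sjpcrgsd" that produces "jpcrgsds".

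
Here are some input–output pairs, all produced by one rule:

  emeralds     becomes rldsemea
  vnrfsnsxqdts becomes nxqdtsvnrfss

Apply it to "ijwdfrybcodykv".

The transformation: swap the front and back halves of the string, then swap the first and last characters.
"ijwdfrybcodykv" → "ycodykvijwdfrb".

ycodykvijwdfrb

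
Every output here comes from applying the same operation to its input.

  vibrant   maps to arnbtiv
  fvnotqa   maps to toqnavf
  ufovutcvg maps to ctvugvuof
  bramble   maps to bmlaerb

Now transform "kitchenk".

ehncktki

The pattern: move the last 3 characters to the front (rotate right by 3), then take characters alternately from the front and the back (1st, last, 2nd, 2nd-last, ...).
Starting from "kitchenk": after the first operation, "enkkitch"; after the second, "ehncktki".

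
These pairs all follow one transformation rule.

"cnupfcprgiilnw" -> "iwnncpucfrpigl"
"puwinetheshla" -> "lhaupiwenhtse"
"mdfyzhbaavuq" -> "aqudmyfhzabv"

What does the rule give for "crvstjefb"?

febrcsvjt

Rule — swap each adjacent pair of characters (1↔2, 3↔4, ...), then move the last 3 characters to the front (rotate right by 3).
Applying both steps to "crvstjefb": "rcsvjtfeb", then "febrcsvjt".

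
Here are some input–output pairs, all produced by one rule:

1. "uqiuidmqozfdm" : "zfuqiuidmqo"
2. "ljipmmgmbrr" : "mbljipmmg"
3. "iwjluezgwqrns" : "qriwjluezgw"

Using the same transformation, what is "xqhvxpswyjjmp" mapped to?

jjxqhvxpswy

The transformation: delete the last 2 characters, then move the last 2 characters to the front (rotate right by 2).
For "xqhvxpswyjjmp" the result is "jjxqhvxpswy".
(Check on "uqiuidmqozfdm": → "uqiuidmqozf" → "zfuqiuidmqo" ✓)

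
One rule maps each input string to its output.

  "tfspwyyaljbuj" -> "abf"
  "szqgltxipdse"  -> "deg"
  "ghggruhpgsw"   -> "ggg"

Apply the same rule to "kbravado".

What's happening: sort the characters into alphabetical order, then keep only the first 3 characters.
Applying both steps to "kbravado": "aabdkorv", then "aab".

aab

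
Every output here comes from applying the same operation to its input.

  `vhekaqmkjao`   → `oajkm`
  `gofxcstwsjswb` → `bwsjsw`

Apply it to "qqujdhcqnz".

znqch

Rule — take characters alternately from the front and the back (1st, last, 2nd, 2nd-last, ...), then keep every other character starting from the second (positions 2nd, 4th, 6th, ...).
Doing the same to "qqujdhcqnz": "znqch".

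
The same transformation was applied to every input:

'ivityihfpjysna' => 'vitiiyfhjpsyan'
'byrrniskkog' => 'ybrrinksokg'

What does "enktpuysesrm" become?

netkupsysemr

Each output is the input with this applied: swap each adjacent pair of characters (1↔2, 3↔4, ...).
For "enktpuysesrm" the result is "netkupsysemr".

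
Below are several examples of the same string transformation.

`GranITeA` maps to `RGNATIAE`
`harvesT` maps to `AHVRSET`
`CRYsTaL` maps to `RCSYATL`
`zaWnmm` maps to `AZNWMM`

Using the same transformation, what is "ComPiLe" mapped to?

OCPMLIE

Rule — swap each adjacent pair of characters (1↔2, 3↔4, ...), then convert every letter to uppercase.
Doing the same to "ComPiLe": "OCPMLIE".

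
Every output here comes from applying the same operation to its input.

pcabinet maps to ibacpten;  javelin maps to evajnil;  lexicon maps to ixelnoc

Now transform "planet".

Rule — move the last 3 characters to the front (rotate right by 3), then reverse the string.
"planet" → "netpla" → "alpten".

alpten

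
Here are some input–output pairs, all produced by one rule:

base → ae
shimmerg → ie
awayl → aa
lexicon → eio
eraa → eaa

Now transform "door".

What's happening: keep only the vowels.
Doing the same to "door": "oo".

oo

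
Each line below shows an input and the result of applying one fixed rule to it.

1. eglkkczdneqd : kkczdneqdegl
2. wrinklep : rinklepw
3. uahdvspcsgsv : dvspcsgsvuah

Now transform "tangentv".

Each output is the input with this applied: move the last 3 characters to the front (rotate right by 3), then swap the front and back halves of the string.
"tangentv" → "ntvtange" → "angentvt".

angentvt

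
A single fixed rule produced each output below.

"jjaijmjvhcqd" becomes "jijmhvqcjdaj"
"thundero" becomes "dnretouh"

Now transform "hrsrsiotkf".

sroikthfsr

In each case the input is transformed by: move the first 3 characters to the end (rotate left by 3), then swap each adjacent pair of characters (1↔2, 3↔4, ...).
Starting from "hrsrsiotkf": after the first operation, "rsiotkfhrs"; after the second, "sroikthfsr".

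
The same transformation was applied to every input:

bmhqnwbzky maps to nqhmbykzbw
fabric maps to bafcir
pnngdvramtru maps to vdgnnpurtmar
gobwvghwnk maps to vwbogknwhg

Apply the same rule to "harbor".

In each case the input is transformed by: swap the front and back halves of the string, then reverse the string.
Starting from "harbor": after the first operation, "borhar"; after the second, "rahrob".

rahrob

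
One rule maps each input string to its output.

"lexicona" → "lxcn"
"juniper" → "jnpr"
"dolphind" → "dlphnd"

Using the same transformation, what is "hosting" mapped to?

hstng

What's happening: remove every vowel.
On "hosting" that produces "hstng".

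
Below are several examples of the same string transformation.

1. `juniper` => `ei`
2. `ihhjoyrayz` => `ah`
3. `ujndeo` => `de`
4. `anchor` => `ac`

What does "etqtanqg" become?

ae

Rule — sort the characters into alphabetical order, then keep only the first 2 characters.
"etqtanqg" → "aegnqqtt" → "ae".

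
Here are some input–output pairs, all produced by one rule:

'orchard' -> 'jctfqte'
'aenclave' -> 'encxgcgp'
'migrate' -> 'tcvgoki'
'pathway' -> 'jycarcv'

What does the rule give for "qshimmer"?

koogtsuj

What's happening: move the first 3 characters to the end (rotate left by 3), then shift every letter 2 places forward in the alphabet (wrapping around).
Working it through for "qshimmer": intermediate "immerqsh", final "koogtsuj".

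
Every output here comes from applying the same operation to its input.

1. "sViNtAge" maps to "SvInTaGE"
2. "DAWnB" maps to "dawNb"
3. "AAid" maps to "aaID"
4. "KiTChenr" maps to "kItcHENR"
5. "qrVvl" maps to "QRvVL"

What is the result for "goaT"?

In each case the input is transformed by: flip the case of every letter.
"goaT" → "GOAt".

GOAt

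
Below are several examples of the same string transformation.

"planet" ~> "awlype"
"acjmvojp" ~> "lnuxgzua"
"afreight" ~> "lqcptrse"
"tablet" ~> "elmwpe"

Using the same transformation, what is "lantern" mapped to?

wlyepcy

Looking at the pairs, the operation is to shift every letter 11 places forward in the alphabet (wrapping around).
On "lantern" that produces "wlyepcy".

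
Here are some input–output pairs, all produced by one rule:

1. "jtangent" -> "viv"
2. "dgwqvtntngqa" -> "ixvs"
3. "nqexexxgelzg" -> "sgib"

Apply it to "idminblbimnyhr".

The transformation: keep one character in every 3, starting at position 2 (positions 2nd, 5th, 8th, ...), then shift every letter 2 places forward in the alphabet (wrapping around).
On "idminblbimnyhr": the first step gives "dnbnr", and the second then gives "fpdpt".

fpdpt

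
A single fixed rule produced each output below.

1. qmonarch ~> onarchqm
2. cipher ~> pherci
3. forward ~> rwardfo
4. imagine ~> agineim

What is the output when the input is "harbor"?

rborha

In each case the input is transformed by: move the first 2 characters to the end (rotate left by 2).
So "harbor" becomes "rborha".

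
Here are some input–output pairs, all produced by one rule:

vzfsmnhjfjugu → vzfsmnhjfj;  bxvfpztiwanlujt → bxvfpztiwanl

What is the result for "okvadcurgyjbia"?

Each output is the input with this applied: delete the last 3 characters.
For "okvadcurgyjbia" the result is "okvadcurgyj".

okvadcurgyj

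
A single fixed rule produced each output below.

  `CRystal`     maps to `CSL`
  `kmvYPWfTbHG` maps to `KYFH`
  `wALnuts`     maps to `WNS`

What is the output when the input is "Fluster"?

FSR

The rule is to keep one character in every 3, starting at position 1 (positions 1st, 4th, 7th, ...), then convert every letter to uppercase.
"Fluster" → "Fsr" → "FSR".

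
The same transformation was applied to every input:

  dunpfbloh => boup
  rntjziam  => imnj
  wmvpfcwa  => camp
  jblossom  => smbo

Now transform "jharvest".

What's happening: keep every other character starting from the second (positions 2nd, 4th, 6th, ...), then move the last 2 characters to the front (rotate right by 2).
Applying both steps to "jharvest": "hret", then "ethr".

ethr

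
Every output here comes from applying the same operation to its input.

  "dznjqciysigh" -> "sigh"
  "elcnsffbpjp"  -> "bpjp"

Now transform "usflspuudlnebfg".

ebfg

What's happening: keep only the last 4 characters.
For "usflspuudlnebfg" the result is "ebfg".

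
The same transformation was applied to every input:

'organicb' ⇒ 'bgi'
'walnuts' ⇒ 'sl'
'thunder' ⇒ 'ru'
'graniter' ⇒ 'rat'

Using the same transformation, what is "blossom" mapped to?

mo

What's happening: move the last 2 characters to the front (rotate right by 2), then keep one character in every 3, starting at position 2 (positions 2nd, 5th, 8th, ...).
For "blossom", step one produces "ombloss"; step two turns that into "mo".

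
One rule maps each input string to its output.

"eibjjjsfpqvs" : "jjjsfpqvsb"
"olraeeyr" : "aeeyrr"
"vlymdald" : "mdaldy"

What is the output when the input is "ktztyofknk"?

Looking at the pairs, the operation is to delete the first 2 characters, then move the first character to the end.
"ktztyofknk" → "ztyofknk" → "tyofknkz".
(Check on "eibjjjsfpqvs": → "bjjjsfpqvs" → "jjjsfpqvsb" ✓)

tyofknkz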